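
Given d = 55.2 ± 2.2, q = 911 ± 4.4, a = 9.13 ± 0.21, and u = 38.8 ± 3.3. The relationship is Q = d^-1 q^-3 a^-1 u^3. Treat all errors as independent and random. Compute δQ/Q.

0.260

For a monomial Q ∝ d^-1, q^-3, a^-1, u^3, fractional errors add in quadrature:
  (-1·δd/d)² = (-1×0.0399)² = 0.00159;  (-3·δq/q)² = (-3×0.00483)² = 0.000210;  (-1·δa/a)² = (-1×0.0230)² = 0.000529;  (3·δu/u)² = (3×0.0851)² = 0.0651
δQ/Q = √(0.0674) = 0.260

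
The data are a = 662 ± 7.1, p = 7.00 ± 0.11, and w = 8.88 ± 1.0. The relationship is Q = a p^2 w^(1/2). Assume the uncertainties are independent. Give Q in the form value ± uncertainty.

96700 ± 6320

Products/powers → add relative errors in quadrature, weighted by exponent:
  (1·δa/a)² = (1×0.0107)² = 0.000115;  (2·δp/p)² = (2×0.0157)² = 0.000988;  (½·δw/w)² = (0.5×0.113)² = 0.00317
δQ/Q = √(0.00427) = 0.0654
Q = 96700, so δQ = 0.0654 × 96700 = 6320.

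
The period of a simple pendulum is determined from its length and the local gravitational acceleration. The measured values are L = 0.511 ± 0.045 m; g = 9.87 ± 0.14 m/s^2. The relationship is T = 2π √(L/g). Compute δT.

0.0638 s

Products/powers → add relative errors in quadrature, weighted by exponent:
  (½·δL/L)² = (0.5×0.0881)² = 0.00194;  (−½·δg/g)² = (-0.5×0.0142)² = 5.03e-05
δT/T = √(0.00199) = 0.0446
T = 1.43 s, so δT = 0.0446 × 1.43 = 0.0638 s.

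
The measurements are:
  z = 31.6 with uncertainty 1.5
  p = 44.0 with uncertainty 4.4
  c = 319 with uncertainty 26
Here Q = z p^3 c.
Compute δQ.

Relative error in a monomial: (δQ/Q)² = Σ (nᵢ · δxᵢ/xᵢ)².
  (1·δz/z)² = (1×0.0475)² = 0.00225;  (3·δp/p)² = (3×0.100)² = 0.0900;  (1·δc/c)² = (1×0.0815)² = 0.00664
δQ/Q = √(0.0989) = 0.314
Q = 8.59e+08, so δQ = 0.314 × 8.59e+08 = 2.7e+08.

2.7e+08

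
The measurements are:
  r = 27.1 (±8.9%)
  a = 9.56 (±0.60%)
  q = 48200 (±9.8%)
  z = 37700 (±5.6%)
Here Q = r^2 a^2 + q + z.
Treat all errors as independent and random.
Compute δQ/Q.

Let p = r^2·a^2 = 67100. δp/p = √((2·δr/r)² + (2·δa/a)²) = √(0.0317 + 0.000144) = 0.178, so δp = 12000.
Q = p + q + z: δQ = √(δp² + δq² + δz²) = √(1.43e+08 + 2.23e+07 + 4.46e+06) = 13000
Q = 1.53e+05, so δQ/Q = 13000/1.53e+05 = 0.0852.

0.0852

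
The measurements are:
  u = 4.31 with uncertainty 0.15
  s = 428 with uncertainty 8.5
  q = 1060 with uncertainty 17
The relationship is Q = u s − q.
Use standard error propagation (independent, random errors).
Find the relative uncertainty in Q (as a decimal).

0.0967

Let p = u·s = 1840. δp/p = √((1·δu/u)² + (1·δs/s)²) = √(0.00121 + 0.000394) = 0.0401, so δp = 73.9.
Q = p − q: δQ = √(δp² + δq²) = √(5460 + 289) = 75.8
Q = 785, so δQ/Q = 75.8/785 = 0.0967.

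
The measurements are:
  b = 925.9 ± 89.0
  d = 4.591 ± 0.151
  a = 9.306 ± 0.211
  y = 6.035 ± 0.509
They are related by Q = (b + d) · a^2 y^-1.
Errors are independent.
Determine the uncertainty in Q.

1810

Let u = b + d = 930.5. δu = √(δb² + δd²) = √(7920 + 0.0228) = 89.0, so δu/u = 0.0956.
Q is then a monomial in u, a, y:
δQ/Q = √((δu/u)² + (2·δa/a)² + (-1·δy/y)²) = √(0.00915 + 0.00206 + 0.00711) = 0.135
Q = 13350, so δQ = 0.135 × 13350 = 1810.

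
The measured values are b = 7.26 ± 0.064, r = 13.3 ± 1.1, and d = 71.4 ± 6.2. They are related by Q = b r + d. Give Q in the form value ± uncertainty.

Let p = b·r = 96.6. δp/p = √((1·δb/b)² + (1·δr/r)²) = √(7.77e-05 + 0.00684) = 0.0832, so δp = 8.03.
Q = p + d: δQ = √(δp² + δd²) = √(64.5 + 38.4) = 10.1
Q = 168.

168 ± 10.1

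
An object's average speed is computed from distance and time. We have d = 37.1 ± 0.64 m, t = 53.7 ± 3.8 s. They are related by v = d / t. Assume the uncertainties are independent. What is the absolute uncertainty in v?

For a monomial v ∝ d, t^-1, fractional errors add in quadrature:
  (1·δd/d)² = (1×0.0173)² = 0.000298;  (-1·δt/t)² = (-1×0.0708)² = 0.00501
δv/v = √(0.00531) = 0.0728
v = 0.691 m/s, so δv = 0.0728 × 0.691 = 0.0503 m/s.

0.0503 m/s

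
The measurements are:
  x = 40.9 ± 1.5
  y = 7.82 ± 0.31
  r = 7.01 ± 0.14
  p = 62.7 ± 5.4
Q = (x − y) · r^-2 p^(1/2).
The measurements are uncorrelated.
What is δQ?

Let u = x − y = 33.1. δu = √(δx² + δy²) = √(2.25 + 0.0961) = 1.53, so δu/u = 0.0463.
Q is then a monomial in u, r, p:
δQ/Q = √((δu/u)² + (-2·δr/r)² + (½·δp/p)²) = √(0.00214 + 0.00160 + 0.00185) = 0.0748
Q = 5.33, so δQ = 0.0748 × 5.33 = 0.399.

0.399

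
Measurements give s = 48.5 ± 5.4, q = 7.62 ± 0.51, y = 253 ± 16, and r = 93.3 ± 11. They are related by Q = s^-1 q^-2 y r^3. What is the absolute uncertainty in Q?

For a monomial Q ∝ s^-1, q^-2, y, r^3, fractional errors add in quadrature:
  (-1·δs/s)² = (-1×0.111)² = 0.0124;  (-2·δq/q)² = (-2×0.0669)² = 0.0179;  (1·δy/y)² = (1×0.0632)² = 0.00400;  (3·δr/r)² = (3×0.118)² = 0.125
δQ/Q = √(0.159) = 0.399
Q = 73000, so δQ = 0.399 × 73000 = 29100.

29100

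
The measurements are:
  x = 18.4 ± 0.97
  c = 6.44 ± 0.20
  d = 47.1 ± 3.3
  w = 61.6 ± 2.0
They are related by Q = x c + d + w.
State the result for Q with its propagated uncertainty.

Let p = x·c = 118. δp/p = √((1·δx/x)² + (1·δc/c)²) = √(0.00278 + 0.000964) = 0.0612, so δp = 7.25.
Q = p + d + w: δQ = √(δp² + δd² + δw²) = √(52.6 + 10.9 + 4.00) = 8.21
Q = 227.

227 ± 8.21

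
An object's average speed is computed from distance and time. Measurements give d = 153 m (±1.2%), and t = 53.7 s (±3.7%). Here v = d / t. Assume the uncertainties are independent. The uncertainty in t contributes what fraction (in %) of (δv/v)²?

(δv/v)² = (1·δd/d)² + (-1·δt/t)²
  d term: (1×0.0120)² = 0.000144
  t term: (-1×0.0370)² = 0.00137
Total = 0.00151. Share from t = 0.00137/0.00151 = 0.905.

90.5%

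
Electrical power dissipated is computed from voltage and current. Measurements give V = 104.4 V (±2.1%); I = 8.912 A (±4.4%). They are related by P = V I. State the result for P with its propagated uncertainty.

Products/powers → add relative errors in quadrature, weighted by exponent:
  (1·δV/V)² = (1×0.0210)² = 0.000441;  (1·δI/I)² = (1×0.0440)² = 0.00194
δP/P = √(0.00238) = 0.0488
P = 930.4 W, so δP = 0.0488 × 930.4 = 45.4 W.

930.4 ± 45.4 W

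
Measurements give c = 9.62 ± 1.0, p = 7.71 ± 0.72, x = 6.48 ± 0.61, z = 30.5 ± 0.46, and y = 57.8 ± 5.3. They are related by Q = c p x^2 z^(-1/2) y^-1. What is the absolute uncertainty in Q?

2.46

Q is a product of powers, so relative uncertainties combine in quadrature:
  (1·δc/c)² = (1×0.104)² = 0.0108;  (1·δp/p)² = (1×0.0934)² = 0.00872;  (2·δx/x)² = (2×0.0941)² = 0.0354;  (−½·δz/z)² = (-0.5×0.0151)² = 5.69e-05;  (-1·δy/y)² = (-1×0.0917)² = 0.00841
δQ/Q = √(0.0634) = 0.252
Q = 9.76, so δQ = 0.252 × 9.76 = 2.46.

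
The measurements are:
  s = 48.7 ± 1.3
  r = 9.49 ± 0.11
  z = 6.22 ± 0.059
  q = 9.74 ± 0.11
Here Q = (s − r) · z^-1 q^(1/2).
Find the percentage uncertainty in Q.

Let u = s − r = 39.2. δu = √(δs² + δr²) = √(1.69 + 0.0121) = 1.30, so δu/u = 0.0333.
Q is then a monomial in u, z, q:
δQ/Q = √((δu/u)² + (-1·δz/z)² + (½·δq/q)²) = √(0.00111 + 9e-05 + 3.19e-05) = 0.0351

3.51%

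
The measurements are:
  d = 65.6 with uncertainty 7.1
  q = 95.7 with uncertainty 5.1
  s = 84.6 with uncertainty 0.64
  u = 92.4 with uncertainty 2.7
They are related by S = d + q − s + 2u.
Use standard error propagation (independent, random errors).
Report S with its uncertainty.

For a sum/difference, combine absolute errors in quadrature:
  (δd)² = 50.4;  (δq)² = 26.0;  (δs)² = 0.410;  (2·δu)² = 29.2
δS = √(106) = 10.3
S = 262.

262 ± 10.3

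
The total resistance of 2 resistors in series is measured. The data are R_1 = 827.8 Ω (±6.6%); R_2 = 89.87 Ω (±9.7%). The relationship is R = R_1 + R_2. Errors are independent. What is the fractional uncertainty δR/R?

Sums and differences: (δR)² = Σ (cᵢ δxᵢ)².
  (δR_1)² = 2980;  (δR_2)² = 76.0
δR = √(3060) = 55.3 Ω
R = 917.7 Ω, so δR/R = 55.3/917.7 = 0.0603.

0.0603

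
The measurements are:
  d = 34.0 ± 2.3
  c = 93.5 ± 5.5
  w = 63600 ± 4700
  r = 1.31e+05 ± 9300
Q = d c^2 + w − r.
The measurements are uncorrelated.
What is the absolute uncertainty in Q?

41700

Let p = d·c^2 = 2.97e+05. δp/p = √((1·δd/d)² + (2·δc/c)²) = √(0.00458 + 0.0138) = 0.136, so δp = 40300.
Q = p + w − r: δQ = √(δp² + δw² + δr²) = √(1.63e+09 + 2.21e+07 + 8.65e+07) = 41700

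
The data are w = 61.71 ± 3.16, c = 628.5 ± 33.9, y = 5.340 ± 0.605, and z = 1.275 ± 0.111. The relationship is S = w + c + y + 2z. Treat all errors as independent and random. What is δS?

Each term contributes (cᵢ δxᵢ)² to (δS)²:
  (δw)² = 9.99;  (δc)² = 1150;  (δy)² = 0.366;  (2·δz)² = 0.0493
δS = √(1160) = 34.1

34.1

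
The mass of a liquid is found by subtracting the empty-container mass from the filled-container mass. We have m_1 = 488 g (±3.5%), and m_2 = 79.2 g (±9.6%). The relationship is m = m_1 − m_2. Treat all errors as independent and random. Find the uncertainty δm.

m is a linear combination, so absolute uncertainties add in quadrature:
  (δm_1)² = 292;  (δm_2)² = 57.8
δm = √(350) = 18.7 g

18.7 g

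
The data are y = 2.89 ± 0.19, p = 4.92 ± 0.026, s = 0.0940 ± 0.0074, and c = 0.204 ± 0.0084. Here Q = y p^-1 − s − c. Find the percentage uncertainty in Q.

Let w = y·p^-1 = 0.587. δw/w = √((1·δy/y)² + (-1·δp/p)²) = √(0.00432 + 2.79e-05) = 0.0660, so δw = 0.0387.
Q = w − s − c: δQ = √(δw² + δs² + δc²) = √(0.00150 + 5.48e-05 + 7.06e-05) = 0.0403
Q = 0.289, so δQ/Q = 0.0403/0.289 = 0.139.

13.9%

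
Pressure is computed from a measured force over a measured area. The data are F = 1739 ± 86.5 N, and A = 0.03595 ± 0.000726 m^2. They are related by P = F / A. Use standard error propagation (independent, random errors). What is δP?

Relative error in a monomial: (δP/P)² = Σ (nᵢ · δxᵢ/xᵢ)².
  (1·δF/F)² = (1×0.0497)² = 0.00247;  (-1·δA/A)² = (-1×0.0202)² = 0.000408
δP/P = √(0.00288) = 0.0537
P = 48370 Pa, so δP = 0.0537 × 48370 = 2600 Pa.

2600 Pa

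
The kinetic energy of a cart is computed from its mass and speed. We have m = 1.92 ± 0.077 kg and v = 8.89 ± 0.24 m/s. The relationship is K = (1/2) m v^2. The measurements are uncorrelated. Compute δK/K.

Since K is a product/quotient, work with relative uncertainties:
  (1·δm/m)² = (1×0.0401)² = 0.00161;  (2·δv/v)² = (2×0.0270)² = 0.00292
δK/K = √(0.00452) = 0.0673

0.0673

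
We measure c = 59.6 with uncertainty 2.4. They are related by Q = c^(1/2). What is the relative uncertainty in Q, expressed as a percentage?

Q ∝ c^(1/2), so δQ/Q = |½| · δc/c = 0.5 × 0.0403 = 0.0201.

2.01%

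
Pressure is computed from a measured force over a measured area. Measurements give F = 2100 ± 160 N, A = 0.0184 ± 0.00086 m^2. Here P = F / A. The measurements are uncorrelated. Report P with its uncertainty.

Each factor contributes (exponent × relative error)² to (δP/P)²:
  (1·δF/F)² = (1×0.0762)² = 0.00580;  (-1·δA/A)² = (-1×0.0467)² = 0.00218
δP/P = √(0.00799) = 0.0894
P = 1.14e+05 Pa, so δP = 0.0894 × 1.14e+05 = 10200 Pa.

(1.14 ± 0.102) × 10^5 Pa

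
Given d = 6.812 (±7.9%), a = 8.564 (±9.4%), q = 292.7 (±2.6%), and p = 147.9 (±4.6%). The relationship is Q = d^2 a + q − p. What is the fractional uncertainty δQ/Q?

Let w = d^2·a = 397.4. δw/w = √((2·δd/d)² + (1·δa/a)²) = √(0.0250 + 0.00884) = 0.184, so δw = 73.1.
Q = w + q − p: δQ = √(δw² + δq² + δp²) = √(5340 + 57.9 + 46.3) = 73.8
Q = 542.2, so δQ/Q = 73.8/542.2 = 0.136.

0.136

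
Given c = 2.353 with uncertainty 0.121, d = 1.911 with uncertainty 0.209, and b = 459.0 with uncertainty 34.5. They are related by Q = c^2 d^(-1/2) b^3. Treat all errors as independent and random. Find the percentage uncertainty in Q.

Each factor contributes (exponent × relative error)² to (δQ/Q)²:
  (2·δc/c)² = (2×0.0514)² = 0.0106;  (−½·δd/d)² = (-0.5×0.109)² = 0.00299;  (3·δb/b)² = (3×0.0752)² = 0.0508
δQ/Q = √(0.0644) = 0.254

25.4%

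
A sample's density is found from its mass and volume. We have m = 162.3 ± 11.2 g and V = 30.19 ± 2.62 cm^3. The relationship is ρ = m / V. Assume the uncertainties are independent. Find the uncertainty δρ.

0.596 g/cm^3

For a monomial ρ ∝ m, V^-1, fractional errors add in quadrature:
  (1·δm/m)² = (1×0.0690)² = 0.00476;  (-1·δV/V)² = (-1×0.0868)² = 0.00753
δρ/ρ = √(0.0123) = 0.111
ρ = 5.376 g/cm^3, so δρ = 0.111 × 5.376 = 0.596 g/cm^3.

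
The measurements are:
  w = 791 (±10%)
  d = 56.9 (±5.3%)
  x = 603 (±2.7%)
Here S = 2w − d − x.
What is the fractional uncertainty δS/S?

0.173

S is a linear combination, so absolute uncertainties add in quadrature:
  (2·δw)² = 25000;  (δd)² = 9.09;  (δx)² = 265
δS = √(25300) = 159
S = 922, so δS/S = 159/922 = 0.173.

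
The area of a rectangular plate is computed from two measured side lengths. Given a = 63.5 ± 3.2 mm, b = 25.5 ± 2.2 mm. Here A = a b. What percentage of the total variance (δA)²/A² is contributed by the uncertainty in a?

(δA/A)² = (1·δa/a)² + (1·δb/b)²
  a term: (1×0.0504)² = 0.00254
  b term: (1×0.0863)² = 0.00744
Total = 0.00998. Share from a = 0.00254/0.00998 = 0.254.

25.4%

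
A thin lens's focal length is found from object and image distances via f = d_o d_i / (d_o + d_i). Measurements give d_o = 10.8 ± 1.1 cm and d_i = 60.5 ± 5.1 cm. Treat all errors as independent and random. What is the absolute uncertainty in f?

0.801 cm

∂f/∂d_o = (d_i/(d_o+d_i))² = 0.720;  ∂f/∂d_i = (d_o/(d_o+d_i))² = 0.0229
δf = √((∂f/∂d_o · δd_o)² + (∂f/∂d_i · δd_i)²) = √(0.627 + 0.0137) = 0.801 cm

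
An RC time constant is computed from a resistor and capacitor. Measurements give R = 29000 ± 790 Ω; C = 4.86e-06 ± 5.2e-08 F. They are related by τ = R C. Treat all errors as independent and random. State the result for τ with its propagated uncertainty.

0.141 ± 0.00412 s

Products/powers → add relative errors in quadrature, weighted by exponent:
  (1·δR/R)² = (1×0.0272)² = 0.000742;  (1·δC/C)² = (1×0.0107)² = 0.000114
δτ/τ = √(0.000857) = 0.0293
τ = 0.141 s, so δτ = 0.0293 × 0.141 = 0.00412 s.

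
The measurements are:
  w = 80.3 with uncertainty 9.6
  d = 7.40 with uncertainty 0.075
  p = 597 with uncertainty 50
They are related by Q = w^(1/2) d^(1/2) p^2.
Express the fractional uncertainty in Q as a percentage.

For a monomial Q ∝ w^(1/2), d^(1/2), p^2, fractional errors add in quadrature:
  (½·δw/w)² = (0.5×0.120)² = 0.00357;  (½·δd/d)² = (0.5×0.0101)² = 2.57e-05;  (2·δp/p)² = (2×0.0838)² = 0.0281
δQ/Q = √(0.0317) = 0.178

17.8%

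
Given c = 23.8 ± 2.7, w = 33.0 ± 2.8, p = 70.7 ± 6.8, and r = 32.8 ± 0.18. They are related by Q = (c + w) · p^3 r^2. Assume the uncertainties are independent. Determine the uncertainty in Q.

6.41e+09

Let u = c + w = 56.8. δu = √(δc² + δw²) = √(7.29 + 7.84) = 3.89, so δu/u = 0.0685.
Q is then a monomial in u, p, r:
δQ/Q = √((δu/u)² + (3·δp/p)² + (2·δr/r)²) = √(0.00469 + 0.0833 + 0.000120) = 0.297
Q = 2.16e+10, so δQ = 0.297 × 2.16e+10 = 6.41e+09.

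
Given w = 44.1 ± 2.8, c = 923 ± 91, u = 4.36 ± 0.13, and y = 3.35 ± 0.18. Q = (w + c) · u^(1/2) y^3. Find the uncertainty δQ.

Let h = w + c = 967. δh = √(δw² + δc²) = √(7.84 + 8280) = 91.0, so δh/h = 0.0941.
Q is then a monomial in h, u, y:
δQ/Q = √((δh/h)² + (½·δu/u)² + (3·δy/y)²) = √(0.00886 + 0.000222 + 0.0260) = 0.187
Q = 75900, so δQ = 0.187 × 75900 = 14200.

14200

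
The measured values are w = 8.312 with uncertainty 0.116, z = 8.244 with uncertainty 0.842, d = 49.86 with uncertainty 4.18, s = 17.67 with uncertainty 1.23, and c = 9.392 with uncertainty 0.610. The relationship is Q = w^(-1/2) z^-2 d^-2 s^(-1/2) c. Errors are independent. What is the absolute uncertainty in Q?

Products/powers → add relative errors in quadrature, weighted by exponent:
  (−½·δw/w)² = (-0.5×0.0140)² = 4.87e-05;  (-2·δz/z)² = (-2×0.102)² = 0.0417;  (-2·δd/d)² = (-2×0.0838)² = 0.0281;  (−½·δs/s)² = (-0.5×0.0696)² = 0.00121;  (1·δc/c)² = (1×0.0649)² = 0.00422
δQ/Q = √(0.0753) = 0.274
Q = 4.587e-06, so δQ = 0.274 × 4.587e-06 = 1.26e-06.

1.26e-06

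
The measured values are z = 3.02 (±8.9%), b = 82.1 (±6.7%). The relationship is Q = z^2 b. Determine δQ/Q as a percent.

For a monomial Q ∝ z^2, b, fractional errors add in quadrature:
  (2·δz/z)² = (2×0.0890)² = 0.0317;  (1·δb/b)² = (1×0.0670)² = 0.00449
δQ/Q = √(0.0362) = 0.190

19.0%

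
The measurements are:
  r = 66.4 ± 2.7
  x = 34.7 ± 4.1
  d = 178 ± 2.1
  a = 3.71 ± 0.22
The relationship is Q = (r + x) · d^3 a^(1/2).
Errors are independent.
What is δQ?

7.36e+07

Let u = r + x = 101. δu = √(δr² + δx²) = √(7.29 + 16.8) = 4.91, so δu/u = 0.0486.
Q is then a monomial in u, d, a:
δQ/Q = √((δu/u)² + (3·δd/d)² + (½·δa/a)²) = √(0.00236 + 0.00125 + 0.000879) = 0.0670
Q = 1.1e+09, so δQ = 0.0670 × 1.1e+09 = 7.36e+07.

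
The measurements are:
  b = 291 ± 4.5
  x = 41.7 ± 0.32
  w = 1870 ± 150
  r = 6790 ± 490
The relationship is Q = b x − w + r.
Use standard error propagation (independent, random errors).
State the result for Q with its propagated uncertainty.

Let p = b·x = 12100. δp/p = √((1·δb/b)² + (1·δx/x)²) = √(0.000239 + 5.89e-05) = 0.0173, so δp = 209.
Q = p − w + r: δQ = √(δp² + δw² + δr²) = √(43900 + 22500 + 2.4e+05) = 554
Q = 17100.

17100 ± 554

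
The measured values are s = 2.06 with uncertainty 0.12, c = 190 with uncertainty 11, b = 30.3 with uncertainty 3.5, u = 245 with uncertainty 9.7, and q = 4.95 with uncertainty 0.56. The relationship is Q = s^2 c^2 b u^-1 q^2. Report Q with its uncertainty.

(4.64 ± 1.42) × 10^5

For a monomial Q ∝ s^2, c^2, b, u^-1, q^2, fractional errors add in quadrature:
  (2·δs/s)² = (2×0.0583)² = 0.0136;  (2·δc/c)² = (2×0.0579)² = 0.0134;  (1·δb/b)² = (1×0.116)² = 0.0133;  (-1·δu/u)² = (-1×0.0396)² = 0.00157;  (2·δq/q)² = (2×0.113)² = 0.0512
δQ/Q = √(0.0931) = 0.305
Q = 4.64e+05, so δQ = 0.305 × 4.64e+05 = 1.42e+05.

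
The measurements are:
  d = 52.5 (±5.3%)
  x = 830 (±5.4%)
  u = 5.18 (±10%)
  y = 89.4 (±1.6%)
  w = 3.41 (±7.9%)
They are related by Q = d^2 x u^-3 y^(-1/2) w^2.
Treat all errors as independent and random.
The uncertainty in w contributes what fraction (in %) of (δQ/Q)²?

19.3%

(δQ/Q)² = (2·δd/d)² + (1·δx/x)² + (-3·δu/u)² + (−½·δy/y)² + (2·δw/w)²
  d term: (2×0.0530)² = 0.0112
  x term: (1×0.0540)² = 0.00292
  u term: (-3×0.100)² = 0.0900
  y term: (-0.5×0.0160)² = 6.4e-05
  w term: (2×0.0790)² = 0.0250
Total = 0.129. Share from w = 0.0250/0.129 = 0.193.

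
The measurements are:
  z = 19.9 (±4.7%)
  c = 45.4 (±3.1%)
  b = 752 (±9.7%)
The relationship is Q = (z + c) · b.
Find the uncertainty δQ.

4930

Let u = z + c = 65.3. δu = √(δz² + δc²) = √(0.875 + 1.98) = 1.69, so δu/u = 0.0259.
Q is then a monomial in u, b:
δQ/Q = √((δu/u)² + (1·δb/b)²) = √(0.000670 + 0.00941) = 0.100
Q = 49100, so δQ = 0.100 × 49100 = 4930.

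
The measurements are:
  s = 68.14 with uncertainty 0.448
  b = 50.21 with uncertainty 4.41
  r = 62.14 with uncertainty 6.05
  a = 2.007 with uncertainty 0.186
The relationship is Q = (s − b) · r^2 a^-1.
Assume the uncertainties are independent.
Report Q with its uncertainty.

Let u = s − b = 17.93. δu = √(δs² + δb²) = √(0.201 + 19.4) = 4.43, so δu/u = 0.247.
Q is then a monomial in u, r, a:
δQ/Q = √((δu/u)² + (2·δr/r)² + (-1·δa/a)²) = √(0.0611 + 0.0379 + 0.00859) = 0.328
Q = 34500, so δQ = 0.328 × 34500 = 11300.

34500 ± 11300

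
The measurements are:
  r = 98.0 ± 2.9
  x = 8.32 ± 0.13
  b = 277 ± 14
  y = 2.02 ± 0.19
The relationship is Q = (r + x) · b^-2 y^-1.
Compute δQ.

Let u = r + x = 106. δu = √(δr² + δx²) = √(8.41 + 0.0169) = 2.90, so δu/u = 0.0273.
Q is then a monomial in u, b, y:
δQ/Q = √((δu/u)² + (-2·δb/b)² + (-1·δy/y)²) = √(0.000745 + 0.0102 + 0.00885) = 0.141
Q = 0.000686, so δQ = 0.141 × 0.000686 = 9.65e-05.

9.65e-05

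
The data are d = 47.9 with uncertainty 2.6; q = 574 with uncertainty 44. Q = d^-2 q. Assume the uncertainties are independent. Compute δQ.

Q is a product of powers, so relative uncertainties combine in quadrature:
  (-2·δd/d)² = (-2×0.0543)² = 0.0118;  (1·δq/q)² = (1×0.0767)² = 0.00588
δQ/Q = √(0.0177) = 0.133
Q = 0.250, so δQ = 0.133 × 0.250 = 0.0332.

0.0332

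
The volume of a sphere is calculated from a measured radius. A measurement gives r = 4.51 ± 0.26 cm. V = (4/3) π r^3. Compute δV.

66.5 cm^3

Relative error in a monomial: (δV/V)² = Σ (nᵢ · δxᵢ/xᵢ)².
  (3·δr/r)² = (3×0.0576)² = 0.0299
δV/V = √(0.0299) = 0.173
V = 384 cm^3, so δV = 0.173 × 384 = 66.5 cm^3.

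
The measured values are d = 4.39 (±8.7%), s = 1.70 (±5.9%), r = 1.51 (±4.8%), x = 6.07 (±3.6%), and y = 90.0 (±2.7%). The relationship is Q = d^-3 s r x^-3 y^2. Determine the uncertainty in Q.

Since Q is a product/quotient, work with relative uncertainties:
  (-3·δd/d)² = (-3×0.0870)² = 0.0681;  (1·δs/s)² = (1×0.0590)² = 0.00348;  (1·δr/r)² = (1×0.0480)² = 0.00230;  (-3·δx/x)² = (-3×0.0360)² = 0.0117;  (2·δy/y)² = (2×0.0270)² = 0.00292
δQ/Q = √(0.0885) = 0.297
Q = 1.10, so δQ = 0.297 × 1.10 = 0.327.

0.327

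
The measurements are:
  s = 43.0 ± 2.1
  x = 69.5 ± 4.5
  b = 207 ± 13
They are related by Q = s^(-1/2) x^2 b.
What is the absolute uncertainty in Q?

22300

For a monomial Q ∝ s^(-1/2), x^2, b, fractional errors add in quadrature:
  (−½·δs/s)² = (-0.5×0.0488)² = 0.000596;  (2·δx/x)² = (2×0.0647)² = 0.0168;  (1·δb/b)² = (1×0.0628)² = 0.00394
δQ/Q = √(0.0213) = 0.146
Q = 1.52e+05, so δQ = 0.146 × 1.52e+05 = 22300.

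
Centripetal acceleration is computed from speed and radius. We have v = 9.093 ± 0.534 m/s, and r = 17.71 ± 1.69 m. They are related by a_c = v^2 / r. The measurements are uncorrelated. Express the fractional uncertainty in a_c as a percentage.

15.1%

Since a_c is a product/quotient, work with relative uncertainties:
  (2·δv/v)² = (2×0.0587)² = 0.0138;  (-1·δr/r)² = (-1×0.0954)² = 0.00911
δa_c/a_c = √(0.0229) = 0.151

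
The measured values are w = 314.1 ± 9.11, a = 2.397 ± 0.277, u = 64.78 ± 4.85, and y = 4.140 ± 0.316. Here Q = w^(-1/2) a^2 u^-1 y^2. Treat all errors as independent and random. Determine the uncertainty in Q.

Since Q is a product/quotient, work with relative uncertainties:
  (−½·δw/w)² = (-0.5×0.0290)² = 0.000210;  (2·δa/a)² = (2×0.116)² = 0.0534;  (-1·δu/u)² = (-1×0.0749)² = 0.00561;  (2·δy/y)² = (2×0.0763)² = 0.0233
δQ/Q = √(0.0825) = 0.287
Q = 0.08578, so δQ = 0.287 × 0.08578 = 0.0246.

0.0246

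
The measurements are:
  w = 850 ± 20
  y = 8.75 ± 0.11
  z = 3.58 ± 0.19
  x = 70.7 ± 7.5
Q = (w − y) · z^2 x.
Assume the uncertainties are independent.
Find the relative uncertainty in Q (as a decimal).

Let u = w − y = 841. δu = √(δw² + δy²) = √(400 + 0.0121) = 20.0, so δu/u = 0.0238.
Q is then a monomial in u, z, x:
δQ/Q = √((δu/u)² + (2·δz/z)² + (1·δx/x)²) = √(0.000565 + 0.0113 + 0.0113) = 0.152

0.152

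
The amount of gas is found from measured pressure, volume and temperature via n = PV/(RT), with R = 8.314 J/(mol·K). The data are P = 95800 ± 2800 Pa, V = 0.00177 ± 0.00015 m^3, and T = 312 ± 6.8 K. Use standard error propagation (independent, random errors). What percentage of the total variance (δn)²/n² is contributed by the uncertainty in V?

84.4%

(δn/n)² = (1·δP/P)² + (1·δV/V)² + (-1·δT/T)²
  P term: (1×0.0292)² = 0.000854
  V term: (1×0.0847)² = 0.00718
  T term: (-1×0.0218)² = 0.000475
Total = 0.00851. Share from V = 0.00718/0.00851 = 0.844.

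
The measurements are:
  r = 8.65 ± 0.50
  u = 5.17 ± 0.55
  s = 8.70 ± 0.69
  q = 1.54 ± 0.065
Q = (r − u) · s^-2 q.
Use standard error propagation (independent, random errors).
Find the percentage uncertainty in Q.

26.9%

Let w = r − u = 3.48. δw = √(δr² + δu²) = √(0.250 + 0.303) = 0.743, so δw/w = 0.214.
Q is then a monomial in w, s, q:
δQ/Q = √((δw/w)² + (-2·δs/s)² + (1·δq/q)²) = √(0.0456 + 0.0252 + 0.00178) = 0.269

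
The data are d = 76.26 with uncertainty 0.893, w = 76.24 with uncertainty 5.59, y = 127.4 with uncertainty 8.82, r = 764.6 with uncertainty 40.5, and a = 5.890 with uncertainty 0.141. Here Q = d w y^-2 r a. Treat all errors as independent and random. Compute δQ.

Products/powers → add relative errors in quadrature, weighted by exponent:
  (1·δd/d)² = (1×0.0117)² = 0.000137;  (1·δw/w)² = (1×0.0733)² = 0.00538;  (-2·δy/y)² = (-2×0.0692)² = 0.0192;  (1·δr/r)² = (1×0.0530)² = 0.00281;  (1·δa/a)² = (1×0.0239)² = 0.000573
δQ/Q = √(0.0281) = 0.168
Q = 1613, so δQ = 0.168 × 1613 = 270.

270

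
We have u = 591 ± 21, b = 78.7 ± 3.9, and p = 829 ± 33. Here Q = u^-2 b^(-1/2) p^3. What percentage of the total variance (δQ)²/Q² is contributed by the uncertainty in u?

25.3%

(δQ/Q)² = (-2·δu/u)² + (−½·δb/b)² + (3·δp/p)²
  u term: (-2×0.0355)² = 0.00505
  b term: (-0.5×0.0496)² = 0.000614
  p term: (3×0.0398)² = 0.0143
Total = 0.0199. Share from u = 0.00505/0.0199 = 0.253.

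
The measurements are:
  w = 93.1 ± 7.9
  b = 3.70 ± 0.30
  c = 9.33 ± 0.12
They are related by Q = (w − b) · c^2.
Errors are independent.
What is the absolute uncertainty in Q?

717

Let u = w − b = 89.4. δu = √(δw² + δb²) = √(62.4 + 0.0900) = 7.91, so δu/u = 0.0884.
Q is then a monomial in u, c:
δQ/Q = √((δu/u)² + (2·δc/c)²) = √(0.00782 + 0.000662) = 0.0921
Q = 7780, so δQ = 0.0921 × 7780 = 717.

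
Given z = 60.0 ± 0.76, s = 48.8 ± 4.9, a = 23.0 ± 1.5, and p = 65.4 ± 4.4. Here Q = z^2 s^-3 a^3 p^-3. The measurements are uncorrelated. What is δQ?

Each factor contributes (exponent × relative error)² to (δQ/Q)²:
  (2·δz/z)² = (2×0.0127)² = 0.000642;  (-3·δs/s)² = (-3×0.100)² = 0.0907;  (3·δa/a)² = (3×0.0652)² = 0.0383;  (-3·δp/p)² = (-3×0.0673)² = 0.0407
δQ/Q = √(0.170) = 0.413
Q = 0.00135, so δQ = 0.413 × 0.00135 = 0.000556.

0.000556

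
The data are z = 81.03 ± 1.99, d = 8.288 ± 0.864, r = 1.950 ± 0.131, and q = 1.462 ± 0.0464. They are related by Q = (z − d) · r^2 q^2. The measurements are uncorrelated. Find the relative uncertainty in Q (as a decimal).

0.152

Let u = z − d = 72.74. δu = √(δz² + δd²) = √(3.96 + 0.746) = 2.17, so δu/u = 0.0298.
Q is then a monomial in u, r, q:
δQ/Q = √((δu/u)² + (2·δr/r)² + (2·δq/q)²) = √(0.000889 + 0.0181 + 0.00403) = 0.152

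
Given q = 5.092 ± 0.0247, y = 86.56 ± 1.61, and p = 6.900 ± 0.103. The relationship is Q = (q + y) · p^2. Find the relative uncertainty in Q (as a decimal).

Let u = q + y = 91.65. δu = √(δq² + δy²) = √(0.000610 + 2.59) = 1.61, so δu/u = 0.0176.
Q is then a monomial in u, p:
δQ/Q = √((δu/u)² + (2·δp/p)²) = √(0.000309 + 0.000891) = 0.0346

0.0346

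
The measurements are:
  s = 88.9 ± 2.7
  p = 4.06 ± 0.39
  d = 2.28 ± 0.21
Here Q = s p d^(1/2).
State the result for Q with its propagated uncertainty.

Q is a product of powers, so relative uncertainties combine in quadrature:
  (1·δs/s)² = (1×0.0304)² = 0.000922;  (1·δp/p)² = (1×0.0961)² = 0.00923;  (½·δd/d)² = (0.5×0.0921)² = 0.00212
δQ/Q = √(0.0123) = 0.111
Q = 545, so δQ = 0.111 × 545 = 60.4.

545 ± 60.4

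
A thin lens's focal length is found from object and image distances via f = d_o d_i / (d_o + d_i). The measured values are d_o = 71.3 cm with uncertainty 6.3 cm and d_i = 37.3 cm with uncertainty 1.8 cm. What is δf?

∂f/∂d_o = (d_i/(d_o+d_i))² = 0.118;  ∂f/∂d_i = (d_o/(d_o+d_i))² = 0.431
δf = √((∂f/∂d_o · δd_o)² + (∂f/∂d_i · δd_i)²) = √(0.552 + 0.602) = 1.07 cm

1.07 cm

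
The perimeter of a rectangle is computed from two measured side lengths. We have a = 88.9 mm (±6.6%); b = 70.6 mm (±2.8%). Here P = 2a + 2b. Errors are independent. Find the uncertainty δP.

P is a linear combination, so absolute uncertainties add in quadrature:
  (2·δa)² = 138;  (2·δb)² = 15.6
δP = √(153) = 12.4 mm

12.4 mm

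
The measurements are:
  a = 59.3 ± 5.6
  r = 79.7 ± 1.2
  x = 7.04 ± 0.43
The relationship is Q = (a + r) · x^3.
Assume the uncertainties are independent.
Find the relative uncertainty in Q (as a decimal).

0.188

Let u = a + r = 139. δu = √(δa² + δr²) = √(31.4 + 1.44) = 5.73, so δu/u = 0.0412.
Q is then a monomial in u, x:
δQ/Q = √((δu/u)² + (3·δx/x)²) = √(0.00170 + 0.0336) = 0.188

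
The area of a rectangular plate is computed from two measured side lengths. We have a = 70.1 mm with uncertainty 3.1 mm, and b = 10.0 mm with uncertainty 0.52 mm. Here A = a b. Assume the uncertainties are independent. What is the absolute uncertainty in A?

Each factor contributes (exponent × relative error)² to (δA/A)²:
  (1·δa/a)² = (1×0.0442)² = 0.00196;  (1·δb/b)² = (1×0.0520)² = 0.00270
δA/A = √(0.00466) = 0.0683
A = 701 mm^2, so δA = 0.0683 × 701 = 47.9 mm^2.

47.9 mm^2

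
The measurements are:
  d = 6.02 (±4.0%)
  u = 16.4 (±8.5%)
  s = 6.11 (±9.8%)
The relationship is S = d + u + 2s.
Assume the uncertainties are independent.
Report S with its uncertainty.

Each term contributes (cᵢ δxᵢ)² to (δS)²:
  (δd)² = 0.0580;  (δu)² = 1.94;  (2·δs)² = 1.43
δS = √(3.44) = 1.85
S = 34.6.

34.6 ± 1.85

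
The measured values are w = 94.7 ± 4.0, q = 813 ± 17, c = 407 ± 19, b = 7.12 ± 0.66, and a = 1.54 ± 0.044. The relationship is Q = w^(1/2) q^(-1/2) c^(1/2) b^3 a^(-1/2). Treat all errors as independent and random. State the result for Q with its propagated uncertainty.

Q is a product of powers, so relative uncertainties combine in quadrature:
  (½·δw/w)² = (0.5×0.0422)² = 0.000446;  (−½·δq/q)² = (-0.5×0.0209)² = 0.000109;  (½·δc/c)² = (0.5×0.0467)² = 0.000545;  (3·δb/b)² = (3×0.0927)² = 0.0773;  (−½·δa/a)² = (-0.5×0.0286)² = 0.000204
δQ/Q = √(0.0786) = 0.280
Q = 2000, so δQ = 0.280 × 2000 = 562.

2000 ± 562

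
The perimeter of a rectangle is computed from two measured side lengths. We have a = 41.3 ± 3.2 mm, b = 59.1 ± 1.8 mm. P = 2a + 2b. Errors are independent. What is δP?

7.34 mm

Absolute uncertainties add in quadrature for a linear combination:
  (2·δa)² = 41.0;  (2·δb)² = 13.0
δP = √(53.9) = 7.34 mm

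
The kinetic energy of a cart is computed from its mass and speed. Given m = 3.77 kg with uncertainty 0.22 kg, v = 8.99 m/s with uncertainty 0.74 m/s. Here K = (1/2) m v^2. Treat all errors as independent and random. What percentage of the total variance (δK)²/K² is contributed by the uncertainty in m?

(δK/K)² = (1·δm/m)² + (2·δv/v)²
  m term: (1×0.0584)² = 0.00341
  v term: (2×0.0823)² = 0.0271
Total = 0.0305. Share from m = 0.00341/0.0305 = 0.112.

11.2%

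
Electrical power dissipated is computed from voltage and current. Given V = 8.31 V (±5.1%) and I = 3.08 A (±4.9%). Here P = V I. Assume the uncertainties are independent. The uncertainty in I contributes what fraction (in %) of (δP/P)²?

(δP/P)² = (1·δV/V)² + (1·δI/I)²
  V term: (1×0.0510)² = 0.00260
  I term: (1×0.0490)² = 0.00240
Total = 0.00500. Share from I = 0.00240/0.00500 = 0.480.

48.0%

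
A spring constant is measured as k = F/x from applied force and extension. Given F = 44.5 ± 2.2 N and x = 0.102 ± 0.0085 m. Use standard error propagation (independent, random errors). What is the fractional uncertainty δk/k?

0.0969

Each factor contributes (exponent × relative error)² to (δk/k)²:
  (1·δF/F)² = (1×0.0494)² = 0.00244;  (-1·δx/x)² = (-1×0.0833)² = 0.00694
δk/k = √(0.00939) = 0.0969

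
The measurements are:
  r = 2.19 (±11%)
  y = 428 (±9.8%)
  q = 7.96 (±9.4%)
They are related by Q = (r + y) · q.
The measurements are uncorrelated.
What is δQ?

464

Let u = r + y = 430. δu = √(δr² + δy²) = √(0.0580 + 1760) = 41.9, so δu/u = 0.0975.
Q is then a monomial in u, q:
δQ/Q = √((δu/u)² + (1·δq/q)²) = √(0.00951 + 0.00884) = 0.135
Q = 3420, so δQ = 0.135 × 3420 = 464.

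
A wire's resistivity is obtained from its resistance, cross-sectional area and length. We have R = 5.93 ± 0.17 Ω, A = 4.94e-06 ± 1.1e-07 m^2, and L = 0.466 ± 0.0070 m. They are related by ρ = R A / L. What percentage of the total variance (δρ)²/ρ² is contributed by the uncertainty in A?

(δρ/ρ)² = (1·δR/R)² + (1·δA/A)² + (-1·δL/L)²
  R term: (1×0.0287)² = 0.000822
  A term: (1×0.0223)² = 0.000496
  L term: (-1×0.0150)² = 0.000226
Total = 0.00154. Share from A = 0.000496/0.00154 = 0.321.

32.1%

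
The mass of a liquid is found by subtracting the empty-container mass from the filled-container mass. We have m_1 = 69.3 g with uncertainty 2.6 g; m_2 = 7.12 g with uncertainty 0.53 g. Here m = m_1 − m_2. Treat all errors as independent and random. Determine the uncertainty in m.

m is a linear combination, so absolute uncertainties add in quadrature:
  (δm_1)² = 6.76;  (δm_2)² = 0.281
δm = √(7.04) = 2.65 g

2.65 g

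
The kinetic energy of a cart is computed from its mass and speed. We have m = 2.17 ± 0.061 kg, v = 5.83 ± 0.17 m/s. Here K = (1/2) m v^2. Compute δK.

Each factor contributes (exponent × relative error)² to (δK/K)²:
  (1·δm/m)² = (1×0.0281)² = 0.000790;  (2·δv/v)² = (2×0.0292)² = 0.00340
δK/K = √(0.00419) = 0.0647
K = 36.9 J, so δK = 0.0647 × 36.9 = 2.39 J.

2.39 J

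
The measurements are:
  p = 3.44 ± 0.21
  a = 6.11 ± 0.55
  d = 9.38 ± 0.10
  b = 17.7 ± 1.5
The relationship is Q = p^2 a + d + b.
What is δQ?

Let w = p^2·a = 72.3. δw/w = √((2·δp/p)² + (1·δa/a)²) = √(0.0149 + 0.00810) = 0.152, so δw = 11.0.
Q = w + d + b: δQ = √(δw² + δd² + δb²) = √(120 + 0.0100 + 2.25) = 11.1

11.1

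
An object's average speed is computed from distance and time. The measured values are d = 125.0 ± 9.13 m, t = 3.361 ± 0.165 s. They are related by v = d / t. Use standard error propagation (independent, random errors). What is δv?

3.27 m/s

v is a product of powers, so relative uncertainties combine in quadrature:
  (1·δd/d)² = (1×0.0730)² = 0.00533;  (-1·δt/t)² = (-1×0.0491)² = 0.00241
δv/v = √(0.00774) = 0.0880
v = 37.19 m/s, so δv = 0.0880 × 37.19 = 3.27 m/s.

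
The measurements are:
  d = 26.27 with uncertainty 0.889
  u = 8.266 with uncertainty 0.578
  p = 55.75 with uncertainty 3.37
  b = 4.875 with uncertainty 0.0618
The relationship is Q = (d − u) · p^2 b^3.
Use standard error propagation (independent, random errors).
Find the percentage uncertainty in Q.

14.0%

Let w = d − u = 18.00. δw = √(δd² + δu²) = √(0.790 + 0.334) = 1.06, so δw/w = 0.0589.
Q is then a monomial in w, p, b:
δQ/Q = √((δw/w)² + (2·δp/p)² + (3·δb/b)²) = √(0.00347 + 0.0146 + 0.00145) = 0.140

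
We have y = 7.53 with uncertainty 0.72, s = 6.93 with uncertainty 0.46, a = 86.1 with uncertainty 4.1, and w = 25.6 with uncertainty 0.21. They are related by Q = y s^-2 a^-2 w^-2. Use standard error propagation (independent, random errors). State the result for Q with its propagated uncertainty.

Since Q is a product/quotient, work with relative uncertainties:
  (1·δy/y)² = (1×0.0956)² = 0.00914;  (-2·δs/s)² = (-2×0.0664)² = 0.0176;  (-2·δa/a)² = (-2×0.0476)² = 0.00907;  (-2·δw/w)² = (-2×0.00820)² = 0.000269
δQ/Q = √(0.0361) = 0.190
Q = 3.23e-08, so δQ = 0.190 × 3.23e-08 = 6.13e-09.

(3.23 ± 0.613) × 10^-8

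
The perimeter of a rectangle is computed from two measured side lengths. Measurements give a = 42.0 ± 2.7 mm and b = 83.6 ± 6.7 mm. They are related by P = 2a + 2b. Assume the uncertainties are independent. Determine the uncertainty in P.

14.4 mm

Absolute uncertainties add in quadrature for a linear combination:
  (2·δa)² = 29.2;  (2·δb)² = 180
δP = √(209) = 14.4 mm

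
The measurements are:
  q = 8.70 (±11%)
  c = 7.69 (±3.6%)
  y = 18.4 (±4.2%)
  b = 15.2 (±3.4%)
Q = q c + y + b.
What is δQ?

Let p = q·c = 66.9. δp/p = √((1·δq/q)² + (1·δc/c)²) = √(0.0121 + 0.00130) = 0.116, so δp = 7.74.
Q = p + y + b: δQ = √(δp² + δy² + δb²) = √(60.0 + 0.597 + 0.267) = 7.80

7.80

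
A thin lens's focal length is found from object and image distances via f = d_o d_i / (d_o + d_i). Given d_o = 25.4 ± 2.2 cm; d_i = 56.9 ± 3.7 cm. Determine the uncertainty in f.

1.11 cm

∂f/∂d_o = (d_i/(d_o+d_i))² = 0.478;  ∂f/∂d_i = (d_o/(d_o+d_i))² = 0.0953
δf = √((∂f/∂d_o · δd_o)² + (∂f/∂d_i · δd_i)²) = √(1.11 + 0.124) = 1.11 cm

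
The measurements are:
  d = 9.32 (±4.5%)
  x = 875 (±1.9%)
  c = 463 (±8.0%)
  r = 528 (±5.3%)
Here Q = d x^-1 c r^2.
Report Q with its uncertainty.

Since Q is a product/quotient, work with relative uncertainties:
  (1·δd/d)² = (1×0.0450)² = 0.00202;  (-1·δx/x)² = (-1×0.0190)² = 0.000361;  (1·δc/c)² = (1×0.0800)² = 0.00640;  (2·δr/r)² = (2×0.0530)² = 0.0112
δQ/Q = √(0.0200) = 0.141
Q = 1.37e+06, so δQ = 0.141 × 1.37e+06 = 1.95e+05.

(1.37 ± 0.195) × 10^6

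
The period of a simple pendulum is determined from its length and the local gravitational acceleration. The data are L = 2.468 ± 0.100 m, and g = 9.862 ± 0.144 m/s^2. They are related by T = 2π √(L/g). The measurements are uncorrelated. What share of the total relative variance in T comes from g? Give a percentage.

11.5%

(δT/T)² = (½·δL/L)² + (−½·δg/g)²
  L term: (0.5×0.0405)² = 0.000410
  g term: (-0.5×0.0146)² = 5.33e-05
Total = 0.000464. Share from g = 5.33e-05/0.000464 = 0.115.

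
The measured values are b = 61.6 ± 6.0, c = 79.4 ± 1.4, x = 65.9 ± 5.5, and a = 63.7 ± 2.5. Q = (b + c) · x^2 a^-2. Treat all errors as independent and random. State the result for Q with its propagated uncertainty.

151 ± 28.6

Let u = b + c = 141. δu = √(δb² + δc²) = √(36.0 + 1.96) = 6.16, so δu/u = 0.0437.
Q is then a monomial in u, x, a:
δQ/Q = √((δu/u)² + (2·δx/x)² + (-2·δa/a)²) = √(0.00191 + 0.0279 + 0.00616) = 0.190
Q = 151, so δQ = 0.190 × 151 = 28.6.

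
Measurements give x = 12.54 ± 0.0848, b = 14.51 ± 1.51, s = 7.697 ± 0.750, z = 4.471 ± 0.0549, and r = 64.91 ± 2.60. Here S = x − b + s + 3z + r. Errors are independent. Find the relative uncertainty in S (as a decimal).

0.0369

Absolute uncertainties add in quadrature for a linear combination:
  (δx)² = 0.00719;  (δb)² = 2.28;  (δs)² = 0.562;  (3·δz)² = 0.0271;  (δr)² = 6.76
δS = √(9.64) = 3.10
S = 84.05, so δS/S = 3.10/84.05 = 0.0369.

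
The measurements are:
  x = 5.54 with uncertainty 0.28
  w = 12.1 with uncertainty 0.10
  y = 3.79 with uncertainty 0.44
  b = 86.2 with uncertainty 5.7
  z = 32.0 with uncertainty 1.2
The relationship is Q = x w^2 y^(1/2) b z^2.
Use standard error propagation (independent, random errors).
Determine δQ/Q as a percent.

12.7%

For a monomial Q ∝ x, w^2, y^(1/2), b, z^2, fractional errors add in quadrature:
  (1·δx/x)² = (1×0.0505)² = 0.00255;  (2·δw/w)² = (2×0.00826)² = 0.000273;  (½·δy/y)² = (0.5×0.116)² = 0.00337;  (1·δb/b)² = (1×0.0661)² = 0.00437;  (2·δz/z)² = (2×0.0375)² = 0.00562
δQ/Q = √(0.0162) = 0.127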